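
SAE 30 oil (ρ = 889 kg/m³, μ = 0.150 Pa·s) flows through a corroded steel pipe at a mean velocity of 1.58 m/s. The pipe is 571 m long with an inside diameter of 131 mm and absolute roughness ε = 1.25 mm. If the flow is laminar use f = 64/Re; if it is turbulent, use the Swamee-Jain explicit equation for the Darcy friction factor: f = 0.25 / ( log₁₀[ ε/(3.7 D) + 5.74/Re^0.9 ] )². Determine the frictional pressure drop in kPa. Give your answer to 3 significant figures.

ΔP ≈ 252 kPa

Reynolds number Re = ρVD/μ = 889 · 1.58 · 0.131 / 0.15 = 1227.
Re < 2300 → laminar flow, so f = 64/Re = 64/1227 = 0.05217 (the turbulent correlation is not needed).
Darcy-Weisbach: ΔP = f(L/D)(ρV²/2) = 0.05217·(571/0.131)·(889·1.58²/2) = 0.05217·4359·1110 = 2.523e+05 Pa.
ΔP = 2.523e+05 Pa = 252 kPa.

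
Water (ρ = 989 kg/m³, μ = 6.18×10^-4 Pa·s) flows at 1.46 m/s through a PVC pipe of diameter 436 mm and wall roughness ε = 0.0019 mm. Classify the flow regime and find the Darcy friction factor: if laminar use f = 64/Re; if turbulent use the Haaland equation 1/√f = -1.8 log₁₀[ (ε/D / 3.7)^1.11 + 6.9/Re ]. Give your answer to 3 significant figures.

Re = ρVD/μ = 989·1.46·0.436/0.000618 = 1.019e+06.
Re > 4000 → turbulent. ε/D = 1.9e-06/0.436 = 4.36e-06; Haaland: 1/√f = -1.8 log₁₀[2.62e-07 + 6.77e-06] = 9.275, so f = 0.01162.

f ≈ 0.0116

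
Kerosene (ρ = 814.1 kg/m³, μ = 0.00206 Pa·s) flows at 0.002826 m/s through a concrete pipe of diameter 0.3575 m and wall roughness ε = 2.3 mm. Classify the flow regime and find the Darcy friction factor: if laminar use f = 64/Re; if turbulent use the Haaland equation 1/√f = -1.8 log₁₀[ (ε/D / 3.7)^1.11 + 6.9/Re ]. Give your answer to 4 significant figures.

Re = ρVD/μ = 814.1·0.002826·0.3575/0.00206 = 399.3.
Re < 2300 → laminar, so f = 64/Re = 0.1603 (roughness is irrelevant in laminar flow).

f ≈ 0.1603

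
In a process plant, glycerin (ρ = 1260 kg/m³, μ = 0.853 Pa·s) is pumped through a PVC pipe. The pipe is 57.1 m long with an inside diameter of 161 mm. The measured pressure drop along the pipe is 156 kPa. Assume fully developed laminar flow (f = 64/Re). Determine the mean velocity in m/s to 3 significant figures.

V ≈ 2.59 m/s

For laminar flow, f = 64/Re with Re = ρVD/μ, so Darcy-Weisbach reduces to ΔP = 32μLV/D². Solving for V: V = ΔP·D²/(32μL) = 1.56e+05·(0.161)²/(32·0.853·57.1) = 2.594 m/s.
Check: Re = ρVD/μ = 1260·2.594·0.161/0.853 = 617 < 2300, so the laminar assumption holds.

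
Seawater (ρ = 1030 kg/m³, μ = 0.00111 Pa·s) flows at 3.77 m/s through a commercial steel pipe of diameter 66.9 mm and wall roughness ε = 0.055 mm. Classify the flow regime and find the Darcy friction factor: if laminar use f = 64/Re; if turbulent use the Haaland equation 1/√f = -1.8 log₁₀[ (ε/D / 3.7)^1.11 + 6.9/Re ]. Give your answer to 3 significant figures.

f ≈ 0.0200

Re = ρVD/μ = 1030·3.77·0.0669/0.00111 = 2.34e+05.
Re > 4000 → turbulent. ε/D = 5.5e-05/0.0669 = 0.000822; Haaland: 1/√f = -1.8 log₁₀[8.81e-05 + 2.95e-05] = 7.074, so f = 0.01999.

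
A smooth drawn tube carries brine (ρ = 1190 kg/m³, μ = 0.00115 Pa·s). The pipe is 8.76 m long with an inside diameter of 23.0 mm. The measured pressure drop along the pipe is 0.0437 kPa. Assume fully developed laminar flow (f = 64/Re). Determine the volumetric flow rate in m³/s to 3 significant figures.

For laminar flow, f = 64/Re with Re = ρVD/μ, so Darcy-Weisbach reduces to ΔP = 32μLV/D². Solving for V: V = ΔP·D²/(32μL) = 43.7·(0.023)²/(32·0.00115·8.76) = 0.07171 m/s.
Check: Re = ρVD/μ = 1190·0.07171·0.023/0.00115 = 1707 < 2300, so the laminar assumption holds.
Q = V·A = 0.07171·(π/4·0.023²) = 2.979e-05 m³/s = 2.98×10^-5 m³/s.

Q ≈ 2.98×10^-5 m³/s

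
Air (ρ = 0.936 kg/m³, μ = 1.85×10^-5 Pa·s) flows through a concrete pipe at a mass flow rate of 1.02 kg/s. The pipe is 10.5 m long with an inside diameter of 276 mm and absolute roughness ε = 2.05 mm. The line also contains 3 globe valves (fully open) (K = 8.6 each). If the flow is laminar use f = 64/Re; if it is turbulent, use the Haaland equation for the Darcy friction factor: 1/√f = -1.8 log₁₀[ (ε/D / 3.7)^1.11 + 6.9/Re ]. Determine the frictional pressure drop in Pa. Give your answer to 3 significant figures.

A = πD²/4 = π(0.276)²/4 = 0.05983 m²; mean velocity V = ṁ/(ρA) = 1.02/(0.936 · 0.05983) = 18.21 m/s.
Reynolds number Re = ρVD/μ = 0.936 · 18.21 · 0.276 / 1.85e-05 = 2.543e+05.
Re > 4000 → turbulent. Relative roughness ε/D = 0.00205/0.276 = 0.00743. Haaland: 1/√f = -1.8 log₁₀[(0.00743/3.7)^1.11 + 6.9/2.543e+05] = -1.8 log₁₀[0.00101 + 2.71e-05] = 5.369, so f = 0.03469.
Total minor-loss coefficient ΣK = 3·8.6 = 25.8.
ΔP = [f·L/D + ΣK]·(ρV²/2) = [0.03469·10.5/0.276 + 25.8]·(0.936·18.21²/2) = [1.32 + 25.8]·155.3 = 4211 Pa.

ΔP ≈ 4210 Pa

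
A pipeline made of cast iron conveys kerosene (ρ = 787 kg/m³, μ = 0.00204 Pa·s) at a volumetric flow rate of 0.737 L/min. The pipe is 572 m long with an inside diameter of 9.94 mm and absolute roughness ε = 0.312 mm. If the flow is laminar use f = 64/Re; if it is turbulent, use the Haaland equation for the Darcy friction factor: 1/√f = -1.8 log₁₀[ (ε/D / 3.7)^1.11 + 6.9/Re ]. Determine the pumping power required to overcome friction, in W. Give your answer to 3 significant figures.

Q = 0.737 L/min = 0.737/60000 = 1.228e-05 m³/s.
Cross-sectional area A = πD²/4 = π(0.00994)²/4 = 7.76e-05 m²; mean velocity V = Q/A = 1.228e-05/7.76e-05 = 0.1583 m/s.
Reynolds number Re = ρVD/μ = 787 · 0.1583 · 0.00994 / 0.00204 = 607.
Re < 2300 → laminar flow, so f = 64/Re = 64/607 = 0.1054 (the turbulent correlation is not needed).
Darcy-Weisbach: ΔP = f(L/D)(ρV²/2) = 0.1054·(572/0.00994)·(787·0.1583²/2) = 0.1054·5.755e+04·9.859 = 5.982e+04 Pa.
Pumping power P = QΔP = 1.228e-05·5.982e+04 = 0.7348 W = 0.735 W.

P ≈ 0.735 W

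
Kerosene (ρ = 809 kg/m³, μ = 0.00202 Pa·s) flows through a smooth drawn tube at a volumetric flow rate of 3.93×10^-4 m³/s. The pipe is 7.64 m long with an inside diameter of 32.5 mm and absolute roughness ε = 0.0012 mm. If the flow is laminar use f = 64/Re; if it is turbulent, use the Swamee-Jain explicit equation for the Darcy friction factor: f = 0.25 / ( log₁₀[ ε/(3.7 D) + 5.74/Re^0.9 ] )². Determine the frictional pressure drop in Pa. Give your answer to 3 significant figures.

Cross-sectional area A = πD²/4 = π(0.0325)²/4 = 0.0008296 m²; mean velocity V = Q/A = 0.000393/0.0008296 = 0.4737 m/s.
Reynolds number Re = ρVD/μ = 809 · 0.4737 · 0.0325 / 0.00202 = 6166.
Re > 4000 → turbulent. Relative roughness ε/D = 1.2e-06/0.0325 = 3.69e-05. Swamee-Jain: f = 0.25/(log₁₀[3.69e-05/3.7 + 5.74/6166^0.9])² = 0.25/(log₁₀[9.98e-06 + 0.00223])² = 0.25/(-2.65)² = 0.0356.
Darcy-Weisbach: ΔP = f(L/D)(ρV²/2) = 0.0356·(7.64/0.0325)·(809·0.4737²/2) = 0.0356·235.1·90.78 = 759.6 Pa.

ΔP ≈ 760 Pa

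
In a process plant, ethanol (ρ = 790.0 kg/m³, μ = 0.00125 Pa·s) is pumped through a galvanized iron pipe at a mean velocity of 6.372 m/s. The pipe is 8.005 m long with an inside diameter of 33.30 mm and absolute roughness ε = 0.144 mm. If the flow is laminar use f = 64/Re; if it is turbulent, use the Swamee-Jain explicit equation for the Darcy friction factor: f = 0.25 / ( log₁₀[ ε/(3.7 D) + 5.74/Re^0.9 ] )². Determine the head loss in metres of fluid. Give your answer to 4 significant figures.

h_f ≈ 14.96 m

Reynolds number Re = ρVD/μ = 790 · 6.372 · 0.0333 / 0.00125 = 1.341e+05.
Re > 4000 → turbulent. Relative roughness ε/D = 0.000144/0.0333 = 0.00432. Swamee-Jain: f = 0.25/(log₁₀[0.00432/3.7 + 5.74/1.341e+05^0.9])² = 0.25/(log₁₀[0.00117 + 0.000139])² = 0.25/(-2.883)² = 0.03007.
Darcy-Weisbach: ΔP = f(L/D)(ρV²/2) = 0.03007·(8.005/0.0333)·(790·6.372²/2) = 0.03007·240.4·1.604e+04 = 1.159e+05 Pa.
Head loss h_f = ΔP/(ρg) = 1.159e+05/(790·9.81) = 14.96 m.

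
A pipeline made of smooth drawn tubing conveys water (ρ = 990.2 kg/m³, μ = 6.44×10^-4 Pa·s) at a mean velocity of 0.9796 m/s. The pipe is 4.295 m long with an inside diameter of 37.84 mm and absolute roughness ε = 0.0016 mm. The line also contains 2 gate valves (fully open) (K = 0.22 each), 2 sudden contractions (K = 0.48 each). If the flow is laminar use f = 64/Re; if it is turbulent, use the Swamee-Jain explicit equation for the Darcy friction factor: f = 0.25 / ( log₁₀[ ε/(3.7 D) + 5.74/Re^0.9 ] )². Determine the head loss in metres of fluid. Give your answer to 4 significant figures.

Reynolds number Re = ρVD/μ = 990.2 · 0.9796 · 0.03784 / 0.000644 = 5.7e+04.
Re > 4000 → turbulent. Relative roughness ε/D = 1.6e-06/0.03784 = 4.23e-05. Swamee-Jain: f = 0.25/(log₁₀[4.23e-05/3.7 + 5.74/5.7e+04^0.9])² = 0.25/(log₁₀[1.14e-05 + 0.000301])² = 0.25/(-3.505)² = 0.02035.
Total minor-loss coefficient ΣK = 2·0.22 + 2·0.48 = 1.4.
ΔP = [f·L/D + ΣK]·(ρV²/2) = [0.02035·4.295/0.03784 + 1.4]·(990.2·0.9796²/2) = [2.31 + 1.4]·475.1 = 1762 Pa.
Head loss h_f = ΔP/(ρg) = 1762/(990.2·9.81) = 0.1814 m.

h_f ≈ 0.1814 m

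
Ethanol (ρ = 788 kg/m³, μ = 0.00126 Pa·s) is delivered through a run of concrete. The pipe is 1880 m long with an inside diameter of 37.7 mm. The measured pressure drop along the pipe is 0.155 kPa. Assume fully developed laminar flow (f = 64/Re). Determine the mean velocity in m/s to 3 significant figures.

For laminar flow, f = 64/Re with Re = ρVD/μ, so Darcy-Weisbach reduces to ΔP = 32μLV/D². Solving for V: V = ΔP·D²/(32μL) = 155·(0.0377)²/(32·0.00126·1880) = 0.002906 m/s.
Check: Re = ρVD/μ = 788·0.002906·0.0377/0.00126 = 68.52 < 2300, so the laminar assumption holds.

V ≈ 0.00291 m/s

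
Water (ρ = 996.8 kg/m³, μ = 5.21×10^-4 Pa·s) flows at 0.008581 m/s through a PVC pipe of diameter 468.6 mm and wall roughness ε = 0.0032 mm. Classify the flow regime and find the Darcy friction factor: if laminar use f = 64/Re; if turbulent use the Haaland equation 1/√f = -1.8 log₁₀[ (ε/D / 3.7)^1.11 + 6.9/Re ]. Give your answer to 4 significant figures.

f ≈ 0.03324

Re = ρVD/μ = 996.8·0.008581·0.4686/0.000521 = 7693.
Re > 4000 → turbulent. ε/D = 3.2e-06/0.4686 = 6.83e-06; Haaland: 1/√f = -1.8 log₁₀[4.32e-07 + 0.000897] = 5.485, so f = 0.03324.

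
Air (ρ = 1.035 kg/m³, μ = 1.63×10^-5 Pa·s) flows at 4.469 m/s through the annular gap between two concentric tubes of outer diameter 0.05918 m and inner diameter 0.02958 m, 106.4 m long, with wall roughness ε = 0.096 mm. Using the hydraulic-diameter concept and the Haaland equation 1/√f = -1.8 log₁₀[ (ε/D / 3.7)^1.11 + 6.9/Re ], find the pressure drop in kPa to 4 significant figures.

ΔP ≈ 1.353 kPa

Hydraulic diameter D_h = 4A/P = D_o - D_i = 0.05918 - 0.02958 = 0.0296 m.
Re = ρVD_h/μ = 1.035·4.469·0.0296/1.63e-05 = 8400.
ε/D_h = 9.6e-05/0.0296 = 0.00324; Haaland gives 1/√f = -1.8 log₁₀[0.000404+0.000821] = 5.241, so f = 0.03641.
ΔP = f(L/D_h)(ρV²/2) = 0.03641·106.4/0.0296·10.34 = 1353 Pa.
ΔP = 1.353 kPa.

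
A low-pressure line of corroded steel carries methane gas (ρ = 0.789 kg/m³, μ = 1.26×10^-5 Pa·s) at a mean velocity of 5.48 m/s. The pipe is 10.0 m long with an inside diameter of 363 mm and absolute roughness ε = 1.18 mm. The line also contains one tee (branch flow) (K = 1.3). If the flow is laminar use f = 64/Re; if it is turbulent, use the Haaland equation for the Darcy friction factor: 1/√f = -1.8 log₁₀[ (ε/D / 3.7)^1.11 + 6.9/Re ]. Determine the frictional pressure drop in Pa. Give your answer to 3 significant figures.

ΔP ≈ 24.4 Pa

Reynolds number Re = ρVD/μ = 0.789 · 5.48 · 0.363 / 1.26e-05 = 1.246e+05.
Re > 4000 → turbulent. Relative roughness ε/D = 0.00118/0.363 = 0.00325. Haaland: 1/√f = -1.8 log₁₀[(0.00325/3.7)^1.11 + 6.9/1.246e+05] = -1.8 log₁₀[0.000405 + 5.54e-05] = 6.006, so f = 0.02772.
Total minor-loss coefficient ΣK = 1·1.3 = 1.3.
ΔP = [f·L/D + ΣK]·(ρV²/2) = [0.02772·10/0.363 + 1.3]·(0.789·5.48²/2) = [0.7637 + 1.3]·11.85 = 24.45 Pa.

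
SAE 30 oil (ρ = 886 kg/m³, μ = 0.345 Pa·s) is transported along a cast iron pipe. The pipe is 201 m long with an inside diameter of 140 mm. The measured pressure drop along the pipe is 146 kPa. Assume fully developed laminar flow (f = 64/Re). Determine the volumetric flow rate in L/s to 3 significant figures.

For laminar flow, f = 64/Re with Re = ρVD/μ, so Darcy-Weisbach reduces to ΔP = 32μLV/D². Solving for V: V = ΔP·D²/(32μL) = 1.46e+05·(0.14)²/(32·0.345·201) = 1.29 m/s.
Check: Re = ρVD/μ = 886·1.29·0.14/0.345 = 463.6 < 2300, so the laminar assumption holds.
Q = V·A = 1.29·(π/4·0.14²) = 0.01985 m³/s = 19.9 L/s.

Q ≈ 19.9 L/s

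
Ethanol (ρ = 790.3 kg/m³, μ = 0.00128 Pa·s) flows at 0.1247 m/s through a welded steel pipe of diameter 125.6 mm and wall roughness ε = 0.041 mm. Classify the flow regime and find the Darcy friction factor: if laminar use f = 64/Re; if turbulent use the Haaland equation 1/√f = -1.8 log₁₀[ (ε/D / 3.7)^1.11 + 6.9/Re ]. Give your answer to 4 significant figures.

Re = ρVD/μ = 790.3·0.1247·0.1256/0.00128 = 9670.
Re > 4000 → turbulent. ε/D = 4.1e-05/0.1256 = 0.000326; Haaland: 1/√f = -1.8 log₁₀[3.16e-05 + 0.000714] = 5.63, so f = 0.03155.

f ≈ 0.03155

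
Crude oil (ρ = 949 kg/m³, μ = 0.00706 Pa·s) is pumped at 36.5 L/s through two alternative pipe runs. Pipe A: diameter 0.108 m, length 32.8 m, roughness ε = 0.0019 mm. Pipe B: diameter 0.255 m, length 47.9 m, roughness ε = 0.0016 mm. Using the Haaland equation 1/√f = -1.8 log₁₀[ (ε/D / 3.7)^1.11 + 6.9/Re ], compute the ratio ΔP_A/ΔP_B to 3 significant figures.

Pipe A: V = Q/A = 0.0365/0.009161 = 3.984 m/s; Re = 5.784e+04; ε/D = 1.76e-05; Haaland → f = 0.0201; ΔP_A = f(L/D)(ρV²/2) = 4.597e+04 Pa.
Pipe B: V = Q/A = 0.0365/0.05107 = 0.7147 m/s; Re = 2.45e+04; ε/D = 6.27e-06; Haaland → f = 0.0245; ΔP_B = f(L/D)(ρV²/2) = 1115 Pa.
ΔP_A/ΔP_B = 4.597e+04/1115 = 41.2.

ΔP_A/ΔP_B ≈ 41.2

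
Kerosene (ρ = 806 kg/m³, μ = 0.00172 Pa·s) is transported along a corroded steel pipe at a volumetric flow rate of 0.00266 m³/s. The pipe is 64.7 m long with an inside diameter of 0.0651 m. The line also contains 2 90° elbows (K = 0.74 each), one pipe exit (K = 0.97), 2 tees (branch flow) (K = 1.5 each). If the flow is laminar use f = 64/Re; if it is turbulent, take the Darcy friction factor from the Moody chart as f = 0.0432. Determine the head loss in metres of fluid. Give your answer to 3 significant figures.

Cross-sectional area A = πD²/4 = π(0.0651)²/4 = 0.003329 m²; mean velocity V = Q/A = 0.00266/0.003329 = 0.7992 m/s.
Reynolds number Re = ρVD/μ = 806 · 0.7992 · 0.0651 / 0.00172 = 2.438e+04.
Re > 4000 → turbulent; use the Moody-chart value f = 0.0432.
Total minor-loss coefficient ΣK = 2·0.74 + 1·0.97 + 2·1.5 = 5.45.
ΔP = [f·L/D + ΣK]·(ρV²/2) = [0.0432·64.7/0.0651 + 5.45]·(806·0.7992²/2) = [42.93 + 5.45]·257.4 = 1.245e+04 Pa.
Head loss h_f = ΔP/(ρg) = 1.245e+04/(806·9.81) = 1.57 m.

h_f ≈ 1.57 m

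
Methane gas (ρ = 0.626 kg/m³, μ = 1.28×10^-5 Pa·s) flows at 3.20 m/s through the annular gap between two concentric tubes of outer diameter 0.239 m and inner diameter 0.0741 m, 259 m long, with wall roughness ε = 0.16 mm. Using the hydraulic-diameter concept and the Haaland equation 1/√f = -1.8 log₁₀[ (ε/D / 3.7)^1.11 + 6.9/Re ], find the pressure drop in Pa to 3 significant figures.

ΔP ≈ 132 Pa

Hydraulic diameter D_h = 4A/P = D_o - D_i = 0.239 - 0.0741 = 0.1649 m.
Re = ρVD_h/μ = 0.626·3.2·0.1649/1.28e-05 = 2.581e+04.
ε/D_h = 0.00016/0.1649 = 0.00097; Haaland gives 1/√f = -1.8 log₁₀[0.000106+0.000267] = 6.17, so f = 0.02626.
ΔP = f(L/D_h)(ρV²/2) = 0.02626·259/0.1649·3.205 = 132.2 Pa.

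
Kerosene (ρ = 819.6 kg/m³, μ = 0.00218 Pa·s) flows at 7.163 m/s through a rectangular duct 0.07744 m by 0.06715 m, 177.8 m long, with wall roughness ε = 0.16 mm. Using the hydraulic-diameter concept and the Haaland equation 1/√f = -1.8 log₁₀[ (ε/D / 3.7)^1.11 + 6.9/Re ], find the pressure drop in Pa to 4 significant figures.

Hydraulic diameter D_h = 4A/P = 4·(0.07744·0.06715)/(2·(0.07744+0.06715)) = 0.0208/0.2892 = 0.07193 m.
Re = ρVD_h/μ = 819.6·7.163·0.07193/0.00218 = 1.937e+05.
ε/D_h = 0.00016/0.07193 = 0.00222; Haaland gives 1/√f = -1.8 log₁₀[0.000266+3.56e-05] = 6.337, so f = 0.0249.
ΔP = f(L/D_h)(ρV²/2) = 0.0249·177.8/0.07193·2.103e+04 = 1.294e+06 Pa.

ΔP ≈ 1294000 Pa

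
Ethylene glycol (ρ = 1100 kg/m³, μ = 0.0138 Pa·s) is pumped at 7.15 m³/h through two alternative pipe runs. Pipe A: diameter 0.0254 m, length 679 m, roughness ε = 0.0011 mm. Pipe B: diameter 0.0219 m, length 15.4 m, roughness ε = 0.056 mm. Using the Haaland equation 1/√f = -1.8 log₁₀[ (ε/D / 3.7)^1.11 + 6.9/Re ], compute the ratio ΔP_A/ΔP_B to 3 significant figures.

Pipe A: V = Q/A = 0.001986/0.0005067 = 3.92 m/s; Re = 7936; ε/D = 4.33e-05; Haaland → f = 0.03298; ΔP_A = f(L/D)(ρV²/2) = 7.45e+06 Pa.
Pipe B: V = Q/A = 0.001986/0.0003767 = 5.273 m/s; Re = 9204; ε/D = 0.00256; Haaland → f = 0.03488; ΔP_B = f(L/D)(ρV²/2) = 3.75e+05 Pa.
ΔP_A/ΔP_B = 7.45e+06/3.75e+05 = 19.9.

ΔP_A/ΔP_B ≈ 19.9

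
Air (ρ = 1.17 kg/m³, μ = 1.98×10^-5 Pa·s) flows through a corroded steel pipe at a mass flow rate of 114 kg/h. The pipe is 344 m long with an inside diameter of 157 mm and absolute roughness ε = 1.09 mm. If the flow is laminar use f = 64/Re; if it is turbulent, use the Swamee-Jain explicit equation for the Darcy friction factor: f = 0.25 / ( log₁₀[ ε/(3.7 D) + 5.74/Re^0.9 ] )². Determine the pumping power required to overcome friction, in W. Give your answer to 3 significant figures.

P ≈ 2.67 W

ṁ = 114 kg/h = 114/3600 = 0.03167 kg/s.
A = πD²/4 = π(0.157)²/4 = 0.01936 m²; mean velocity V = ṁ/(ρA) = 0.03167/(1.17 · 0.01936) = 1.398 m/s.
Reynolds number Re = ρVD/μ = 1.17 · 1.398 · 0.157 / 1.98e-05 = 1.297e+04.
Re > 4000 → turbulent. Relative roughness ε/D = 0.00109/0.157 = 0.00694. Swamee-Jain: f = 0.25/(log₁₀[0.00694/3.7 + 5.74/1.297e+04^0.9])² = 0.25/(log₁₀[0.00188 + 0.00114])² = 0.25/(-2.52)² = 0.03936.
Darcy-Weisbach: ΔP = f(L/D)(ρV²/2) = 0.03936·(344/0.157)·(1.17·1.398²/2) = 0.03936·2191·1.143 = 98.6 Pa.
Q = ṁ/ρ = 0.03167/1.17 = 0.02707 m³/s.
Pumping power P = QΔP = 0.02707·98.6 = 2.669 W = 2.67 W.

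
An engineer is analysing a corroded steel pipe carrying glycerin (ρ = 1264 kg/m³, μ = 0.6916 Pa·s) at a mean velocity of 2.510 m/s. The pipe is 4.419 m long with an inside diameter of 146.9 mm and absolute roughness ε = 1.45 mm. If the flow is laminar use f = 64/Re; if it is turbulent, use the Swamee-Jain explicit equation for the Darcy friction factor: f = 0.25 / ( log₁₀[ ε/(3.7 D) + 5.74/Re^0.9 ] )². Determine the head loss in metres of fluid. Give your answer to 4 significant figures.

Reynolds number Re = ρVD/μ = 1264 · 2.51 · 0.1469 / 0.692 = 673.9.
Re < 2300 → laminar flow, so f = 64/Re = 64/673.9 = 0.09497 (the turbulent correlation is not needed).
Darcy-Weisbach: ΔP = f(L/D)(ρV²/2) = 0.09497·(4.419/0.1469)·(1264·2.51²/2) = 0.09497·30.08·3982 = 1.138e+04 Pa.
Head loss h_f = ΔP/(ρg) = 1.138e+04/(1264·9.81) = 0.9174 m.

h_f ≈ 0.9174 m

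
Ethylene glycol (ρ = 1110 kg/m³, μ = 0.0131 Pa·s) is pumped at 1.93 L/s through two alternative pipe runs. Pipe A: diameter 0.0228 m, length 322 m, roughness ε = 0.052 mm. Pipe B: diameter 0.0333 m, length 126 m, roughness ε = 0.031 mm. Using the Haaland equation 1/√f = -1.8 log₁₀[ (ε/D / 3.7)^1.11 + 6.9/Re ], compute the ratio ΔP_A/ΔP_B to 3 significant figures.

Pipe A: V = Q/A = 0.00193/0.0004083 = 4.727 m/s; Re = 9132; ε/D = 0.00228; Haaland → f = 0.03458; ΔP_A = f(L/D)(ρV²/2) = 6.056e+06 Pa.
Pipe B: V = Q/A = 0.00193/0.0008709 = 2.216 m/s; Re = 6253; ε/D = 0.000931; Haaland → f = 0.03622; ΔP_B = f(L/D)(ρV²/2) = 3.735e+05 Pa.
ΔP_A/ΔP_B = 6.056e+06/3.735e+05 = 16.2.

ΔP_A/ΔP_B ≈ 16.2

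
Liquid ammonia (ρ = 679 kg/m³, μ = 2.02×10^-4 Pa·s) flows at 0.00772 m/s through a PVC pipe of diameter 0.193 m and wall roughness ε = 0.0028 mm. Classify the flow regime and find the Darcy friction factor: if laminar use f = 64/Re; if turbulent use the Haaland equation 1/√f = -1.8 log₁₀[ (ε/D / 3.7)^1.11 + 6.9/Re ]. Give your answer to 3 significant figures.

f ≈ 0.0377

Re = ρVD/μ = 679·0.00772·0.193/0.000202 = 5008.
Re > 4000 → turbulent. ε/D = 2.8e-06/0.193 = 1.45e-05; Haaland: 1/√f = -1.8 log₁₀[9.97e-07 + 0.00138] = 5.149, so f = 0.03772.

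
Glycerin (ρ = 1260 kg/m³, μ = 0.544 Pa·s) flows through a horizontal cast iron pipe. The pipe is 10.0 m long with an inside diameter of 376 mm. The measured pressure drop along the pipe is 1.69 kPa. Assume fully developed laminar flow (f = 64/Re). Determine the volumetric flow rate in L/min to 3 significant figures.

Q ≈ 9140 L/min

For laminar flow, f = 64/Re with Re = ρVD/μ, so Darcy-Weisbach reduces to ΔP = 32μLV/D². Solving for V: V = ΔP·D²/(32μL) = 1690·(0.376)²/(32·0.544·10) = 1.373 m/s.
Check: Re = ρVD/μ = 1260·1.373·0.376/0.544 = 1195 < 2300, so the laminar assumption holds.
Q = V·A = 1.373·(π/4·0.376²) = 0.1524 m³/s = 9140 L/min.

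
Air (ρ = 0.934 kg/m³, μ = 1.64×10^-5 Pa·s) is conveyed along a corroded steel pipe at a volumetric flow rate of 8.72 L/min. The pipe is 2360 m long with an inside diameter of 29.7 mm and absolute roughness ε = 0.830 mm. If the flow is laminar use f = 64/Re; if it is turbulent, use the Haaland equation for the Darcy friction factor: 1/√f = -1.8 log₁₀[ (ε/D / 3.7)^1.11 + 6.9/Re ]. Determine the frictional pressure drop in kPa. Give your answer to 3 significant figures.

Q = 8.72 L/min = 8.72/60000 = 0.0001453 m³/s.
Cross-sectional area A = πD²/4 = π(0.0297)²/4 = 0.0006928 m²; mean velocity V = Q/A = 0.0001453/0.0006928 = 0.2098 m/s.
Reynolds number Re = ρVD/μ = 0.934 · 0.2098 · 0.0297 / 1.64e-05 = 354.8.
Re < 2300 → laminar flow, so f = 64/Re = 64/354.8 = 0.1804 (the turbulent correlation is not needed).
Darcy-Weisbach: ΔP = f(L/D)(ρV²/2) = 0.1804·(2360/0.0297)·(0.934·0.2098²/2) = 0.1804·7.946e+04·0.02055 = 294.5 Pa.
ΔP = 294.5 Pa = 0.295 kPa.

ΔP ≈ 0.295 kPa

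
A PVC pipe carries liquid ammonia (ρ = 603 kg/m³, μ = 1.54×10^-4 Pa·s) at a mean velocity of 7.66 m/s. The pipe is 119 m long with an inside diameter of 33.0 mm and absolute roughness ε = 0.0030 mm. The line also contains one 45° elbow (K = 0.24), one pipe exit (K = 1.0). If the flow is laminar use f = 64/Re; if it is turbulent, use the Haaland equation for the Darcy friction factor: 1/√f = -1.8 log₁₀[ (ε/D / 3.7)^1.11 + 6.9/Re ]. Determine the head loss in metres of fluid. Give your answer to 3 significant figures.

h_f ≈ 146 m

Reynolds number Re = ρVD/μ = 603 · 7.66 · 0.033 / 0.000154 = 9.898e+05.
Re > 4000 → turbulent. Relative roughness ε/D = 3e-06/0.033 = 9.09e-05. Haaland: 1/√f = -1.8 log₁₀[(9.09e-05/3.7)^1.11 + 6.9/9.898e+05] = -1.8 log₁₀[7.64e-06 + 6.97e-06] = 8.703, so f = 0.0132.
Total minor-loss coefficient ΣK = 1·0.24 + 1·1 = 1.24.
ΔP = [f·L/D + ΣK]·(ρV²/2) = [0.0132·119/0.033 + 1.24]·(603·7.66²/2) = [47.61 + 1.24]·1.769e+04 = 8.641e+05 Pa.
Head loss h_f = ΔP/(ρg) = 8.641e+05/(603·9.81) = 146 m.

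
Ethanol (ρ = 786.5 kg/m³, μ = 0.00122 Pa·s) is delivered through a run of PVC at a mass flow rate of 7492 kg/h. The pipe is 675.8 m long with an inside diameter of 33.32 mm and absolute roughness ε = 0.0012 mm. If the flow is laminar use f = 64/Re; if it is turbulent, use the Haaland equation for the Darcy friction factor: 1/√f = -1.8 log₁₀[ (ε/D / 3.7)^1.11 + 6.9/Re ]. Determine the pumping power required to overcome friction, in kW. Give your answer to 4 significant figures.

ṁ = 7492 kg/h = 7492/3600 = 2.081 kg/s.
A = πD²/4 = π(0.03332)²/4 = 0.000872 m²; mean velocity V = ṁ/(ρA) = 2.081/(786.5 · 0.000872) = 3.035 m/s.
Reynolds number Re = ρVD/μ = 786.5 · 3.035 · 0.03332 / 0.00122 = 6.518e+04.
Re > 4000 → turbulent. Relative roughness ε/D = 1.2e-06/0.03332 = 3.6e-05. Haaland: 1/√f = -1.8 log₁₀[(3.6e-05/3.7)^1.11 + 6.9/6.518e+04] = -1.8 log₁₀[2.74e-06 + 0.000106] = 7.136, so f = 0.01964.
Darcy-Weisbach: ΔP = f(L/D)(ρV²/2) = 0.01964·(675.8/0.03332)·(786.5·3.035²/2) = 0.01964·2.028e+04·3621 = 1.443e+06 Pa.
Q = ṁ/ρ = 2.081/786.5 = 0.002646 m³/s.
Pumping power P = QΔP = 0.002646·1.443e+06 = 3816.9 W = 3.817 kW.

P ≈ 3.817 kW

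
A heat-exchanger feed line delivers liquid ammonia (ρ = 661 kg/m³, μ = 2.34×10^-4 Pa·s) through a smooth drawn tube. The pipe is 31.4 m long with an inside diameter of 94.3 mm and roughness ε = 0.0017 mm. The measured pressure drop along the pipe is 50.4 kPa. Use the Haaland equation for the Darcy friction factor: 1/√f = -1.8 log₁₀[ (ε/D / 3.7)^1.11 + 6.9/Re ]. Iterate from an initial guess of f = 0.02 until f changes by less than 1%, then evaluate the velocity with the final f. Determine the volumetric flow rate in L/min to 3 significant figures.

Q ≈ 2690 L/min

Rearranging Darcy-Weisbach: V = √(2·ΔP·D/(f·L·ρ)). With ε/D = 1.7e-06/0.0943 = 1.8e-05, iterate starting from f = 0.02:
  f = 0.02 → V = √(2·5.04e+04·0.0943/(0.02·31.4·661)) = 4.785 m/s; Re = ρVD/μ = 1.275e+06; f → 0.01152
  f = 0.01152 → V = 6.304 m/s; Re = 1.679e+06; f → 0.01112
  f = 0.01112 → V = 6.419 m/s; Re = 1.71e+06; f → 0.01109
Converged (Δf/f < 1%). With the final f = 0.01109: V = √(2·5.04e+04·0.0943/(0.01109·31.4·661)) = 6.426 m/s.
Q = V·A = 6.426·(π/4·0.0943²) = 0.04488 m³/s = 2690 L/min.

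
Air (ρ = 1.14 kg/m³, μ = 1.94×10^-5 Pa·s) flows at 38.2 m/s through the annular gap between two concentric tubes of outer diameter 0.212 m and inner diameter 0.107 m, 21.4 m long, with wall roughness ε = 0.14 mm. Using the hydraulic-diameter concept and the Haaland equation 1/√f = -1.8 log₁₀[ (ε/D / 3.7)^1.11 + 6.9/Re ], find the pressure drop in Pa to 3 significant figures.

Hydraulic diameter D_h = 4A/P = D_o - D_i = 0.212 - 0.107 = 0.105 m.
Re = ρVD_h/μ = 1.14·38.2·0.105/1.94e-05 = 2.357e+05.
ε/D_h = 0.00014/0.105 = 0.00133; Haaland gives 1/√f = -1.8 log₁₀[0.000151+2.93e-05] = 6.741, so f = 0.02201.
ΔP = f(L/D_h)(ρV²/2) = 0.02201·21.4/0.105·831.8 = 3731 Pa.

ΔP ≈ 3730 Pa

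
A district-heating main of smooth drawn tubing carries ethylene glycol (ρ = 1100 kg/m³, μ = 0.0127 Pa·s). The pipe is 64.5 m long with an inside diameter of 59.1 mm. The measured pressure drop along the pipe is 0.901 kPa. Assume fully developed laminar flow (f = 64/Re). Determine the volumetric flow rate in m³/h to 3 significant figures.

For laminar flow, f = 64/Re with Re = ρVD/μ, so Darcy-Weisbach reduces to ΔP = 32μLV/D². Solving for V: V = ΔP·D²/(32μL) = 901·(0.0591)²/(32·0.0127·64.5) = 0.1201 m/s.
Check: Re = ρVD/μ = 1100·0.1201·0.0591/0.0127 = 614.6 < 2300, so the laminar assumption holds.
Q = V·A = 0.1201·(π/4·0.0591²) = 0.0003293 m³/s = 1.19 m³/h.

Q ≈ 1.19 m³/h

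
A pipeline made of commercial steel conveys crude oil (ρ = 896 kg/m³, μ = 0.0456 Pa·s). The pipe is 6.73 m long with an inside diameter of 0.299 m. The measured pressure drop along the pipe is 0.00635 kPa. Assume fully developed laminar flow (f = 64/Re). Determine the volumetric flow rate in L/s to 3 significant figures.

For laminar flow, f = 64/Re with Re = ρVD/μ, so Darcy-Weisbach reduces to ΔP = 32μLV/D². Solving for V: V = ΔP·D²/(32μL) = 6.35·(0.299)²/(32·0.0456·6.73) = 0.05781 m/s.
Check: Re = ρVD/μ = 896·0.05781·0.299/0.0456 = 339.6 < 2300, so the laminar assumption holds.
Q = V·A = 0.05781·(π/4·0.299²) = 0.004059 m³/s = 4.06 L/s.

Q ≈ 4.06 L/s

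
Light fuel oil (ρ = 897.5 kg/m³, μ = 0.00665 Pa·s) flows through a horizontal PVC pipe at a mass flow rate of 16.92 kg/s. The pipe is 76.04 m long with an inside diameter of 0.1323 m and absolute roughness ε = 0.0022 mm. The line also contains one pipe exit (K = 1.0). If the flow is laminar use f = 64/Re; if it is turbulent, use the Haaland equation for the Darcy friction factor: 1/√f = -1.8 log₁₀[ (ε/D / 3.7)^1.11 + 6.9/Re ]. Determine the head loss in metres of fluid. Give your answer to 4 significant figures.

A = πD²/4 = π(0.1323)²/4 = 0.01375 m²; mean velocity V = ṁ/(ρA) = 16.92/(897.5 · 0.01375) = 1.371 m/s.
Reynolds number Re = ρVD/μ = 897.5 · 1.371 · 0.1323 / 0.00665 = 2.449e+04.
Re > 4000 → turbulent. Relative roughness ε/D = 2.2e-06/0.1323 = 1.66e-05. Haaland: 1/√f = -1.8 log₁₀[(1.66e-05/3.7)^1.11 + 6.9/2.449e+04] = -1.8 log₁₀[1.16e-06 + 0.000282] = 6.387, so f = 0.02451.
Total minor-loss coefficient ΣK = 1·1 = 1.
ΔP = [f·L/D + ΣK]·(ρV²/2) = [0.02451·76.04/0.1323 + 1]·(897.5·1.371²/2) = [14.09 + 1]·844 = 1.273e+04 Pa.
Head loss h_f = ΔP/(ρg) = 1.273e+04/(897.5·9.81) = 1.446 m.

h_f ≈ 1.446 m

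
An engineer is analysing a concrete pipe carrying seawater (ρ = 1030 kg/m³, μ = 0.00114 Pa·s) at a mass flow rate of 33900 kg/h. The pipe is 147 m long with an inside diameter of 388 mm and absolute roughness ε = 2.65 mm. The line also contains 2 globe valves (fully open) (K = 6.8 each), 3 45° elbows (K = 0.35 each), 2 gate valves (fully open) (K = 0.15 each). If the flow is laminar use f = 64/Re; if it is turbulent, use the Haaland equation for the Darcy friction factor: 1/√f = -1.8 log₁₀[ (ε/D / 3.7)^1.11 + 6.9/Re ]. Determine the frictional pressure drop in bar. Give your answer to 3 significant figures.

ṁ = 33900 kg/h = 33900/3600 = 9.417 kg/s.
A = πD²/4 = π(0.388)²/4 = 0.1182 m²; mean velocity V = ṁ/(ρA) = 9.417/(1030 · 0.1182) = 0.07732 m/s.
Reynolds number Re = ρVD/μ = 1030 · 0.07732 · 0.388 / 0.00114 = 2.711e+04.
Re > 4000 → turbulent. Relative roughness ε/D = 0.00265/0.388 = 0.00683. Haaland: 1/√f = -1.8 log₁₀[(0.00683/3.7)^1.11 + 6.9/2.711e+04] = -1.8 log₁₀[0.000924 + 0.000255] = 5.272, so f = 0.03598.
Total minor-loss coefficient ΣK = 2·6.8 + 3·0.35 + 2·0.15 = 14.9.
ΔP = [f·L/D + ΣK]·(ρV²/2) = [0.03598·147/0.388 + 14.9]·(1030·0.07732²/2) = [13.63 + 14.9]·3.079 = 88.01 Pa.
ΔP = 88.01 Pa = 8.80×10^-4 bar.

ΔP ≈ 8.80×10^-4 bar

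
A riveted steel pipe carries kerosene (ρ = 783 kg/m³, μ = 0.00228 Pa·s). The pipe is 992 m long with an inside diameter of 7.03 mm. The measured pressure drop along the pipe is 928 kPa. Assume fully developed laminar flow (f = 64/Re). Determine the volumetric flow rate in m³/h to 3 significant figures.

For laminar flow, f = 64/Re with Re = ρVD/μ, so Darcy-Weisbach reduces to ΔP = 32μLV/D². Solving for V: V = ΔP·D²/(32μL) = 9.28e+05·(0.00703)²/(32·0.00228·992) = 0.6337 m/s.
Check: Re = ρVD/μ = 783·0.6337·0.00703/0.00228 = 1530 < 2300, so the laminar assumption holds.
Q = V·A = 0.6337·(π/4·0.00703²) = 2.46e-05 m³/s = 0.0885 m³/h.

Q ≈ 0.0885 m³/h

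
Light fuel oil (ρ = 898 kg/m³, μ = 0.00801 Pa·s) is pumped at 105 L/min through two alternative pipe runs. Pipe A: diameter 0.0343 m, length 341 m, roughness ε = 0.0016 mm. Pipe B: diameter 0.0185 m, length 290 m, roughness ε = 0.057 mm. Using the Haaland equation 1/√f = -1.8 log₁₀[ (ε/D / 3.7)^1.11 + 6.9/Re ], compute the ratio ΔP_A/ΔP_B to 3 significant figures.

ΔP_A/ΔP_B ≈ 0.0547

Pipe A: V = Q/A = 0.00175/0.000924 = 1.894 m/s; Re = 7283; ε/D = 4.66e-05; Haaland → f = 0.0338; ΔP_A = f(L/D)(ρV²/2) = 5.412e+05 Pa.
Pipe B: V = Q/A = 0.00175/0.0002688 = 6.51 m/s; Re = 1.35e+04; ε/D = 0.00308; Haaland → f = 0.03319; ΔP_B = f(L/D)(ρV²/2) = 9.902e+06 Pa.
ΔP_A/ΔP_B = 5.412e+05/9.902e+06 = 0.0547.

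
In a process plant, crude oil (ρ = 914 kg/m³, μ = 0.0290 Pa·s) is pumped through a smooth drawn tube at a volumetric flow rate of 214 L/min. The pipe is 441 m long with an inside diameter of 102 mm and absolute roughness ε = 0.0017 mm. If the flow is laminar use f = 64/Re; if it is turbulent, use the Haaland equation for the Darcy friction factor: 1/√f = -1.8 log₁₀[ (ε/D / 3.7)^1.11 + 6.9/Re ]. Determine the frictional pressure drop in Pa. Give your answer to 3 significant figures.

ΔP ≈ 17200 Pa

Q = 214 L/min = 214/60000 = 0.003567 m³/s.
Cross-sectional area A = πD²/4 = π(0.102)²/4 = 0.008171 m²; mean velocity V = Q/A = 0.003567/0.008171 = 0.4365 m/s.
Reynolds number Re = ρVD/μ = 914 · 0.4365 · 0.102 / 0.029 = 1403.
Re < 2300 → laminar flow, so f = 64/Re = 64/1403 = 0.04561 (the turbulent correlation is not needed).
Darcy-Weisbach: ΔP = f(L/D)(ρV²/2) = 0.04561·(441/0.102)·(914·0.4365²/2) = 0.04561·4324·87.07 = 1.717e+04 Pa.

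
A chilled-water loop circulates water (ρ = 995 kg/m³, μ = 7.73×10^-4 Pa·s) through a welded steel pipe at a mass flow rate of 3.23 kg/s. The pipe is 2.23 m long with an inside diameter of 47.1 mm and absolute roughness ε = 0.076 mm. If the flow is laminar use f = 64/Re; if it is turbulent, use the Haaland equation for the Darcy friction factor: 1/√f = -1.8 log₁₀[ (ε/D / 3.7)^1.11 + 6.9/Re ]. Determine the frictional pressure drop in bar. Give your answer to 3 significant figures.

ΔP ≈ 0.0194 bar

A = πD²/4 = π(0.0471)²/4 = 0.001742 m²; mean velocity V = ṁ/(ρA) = 3.23/(995 · 0.001742) = 1.863 m/s.
Reynolds number Re = ρVD/μ = 995 · 1.863 · 0.0471 / 0.000773 = 1.13e+05.
Re > 4000 → turbulent. Relative roughness ε/D = 7.6e-05/0.0471 = 0.00161. Haaland: 1/√f = -1.8 log₁₀[(0.00161/3.7)^1.11 + 6.9/1.13e+05] = -1.8 log₁₀[0.000186 + 6.11e-05] = 6.492, so f = 0.02372.
Darcy-Weisbach: ΔP = f(L/D)(ρV²/2) = 0.02372·(2.23/0.0471)·(995·1.863²/2) = 0.02372·47.35·1727 = 1940 Pa.
ΔP = 1940 Pa = 0.0194 bar.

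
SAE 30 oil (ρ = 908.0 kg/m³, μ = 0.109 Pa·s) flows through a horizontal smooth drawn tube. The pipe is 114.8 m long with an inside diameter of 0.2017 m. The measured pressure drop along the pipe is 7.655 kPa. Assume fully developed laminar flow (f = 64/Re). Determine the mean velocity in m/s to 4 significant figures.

V ≈ 0.7777 m/s

For laminar flow, f = 64/Re with Re = ρVD/μ, so Darcy-Weisbach reduces to ΔP = 32μLV/D². Solving for V: V = ΔP·D²/(32μL) = 7655·(0.2017)²/(32·0.109·114.8) = 0.7777 m/s.
Check: Re = ρVD/μ = 908·0.7777·0.2017/0.109 = 1307 < 2300, so the laminar assumption holds.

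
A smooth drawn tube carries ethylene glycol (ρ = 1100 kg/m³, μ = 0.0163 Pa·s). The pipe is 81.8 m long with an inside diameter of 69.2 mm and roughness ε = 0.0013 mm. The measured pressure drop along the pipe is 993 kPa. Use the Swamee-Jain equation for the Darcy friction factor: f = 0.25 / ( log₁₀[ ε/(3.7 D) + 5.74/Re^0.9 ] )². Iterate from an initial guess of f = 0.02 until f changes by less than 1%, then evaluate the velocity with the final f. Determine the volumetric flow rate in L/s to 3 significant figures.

Rearranging Darcy-Weisbach: V = √(2·ΔP·D/(f·L·ρ)). With ε/D = 1.3e-06/0.0692 = 1.88e-05, iterate starting from f = 0.02:
  f = 0.02 → V = √(2·9.93e+05·0.0692/(0.02·81.8·1100)) = 8.739 m/s; Re = ρVD/μ = 4.081e+04; f → 0.02181
  f = 0.02181 → V = 8.368 m/s; Re = 3.908e+04; f → 0.02203
Converged (Δf/f < 1%). With the final f = 0.02203: V = √(2·9.93e+05·0.0692/(0.02203·81.8·1100)) = 8.326 m/s.
Q = V·A = 8.326·(π/4·0.0692²) = 0.03132 m³/s = 31.3 L/s.

Q ≈ 31.3 L/s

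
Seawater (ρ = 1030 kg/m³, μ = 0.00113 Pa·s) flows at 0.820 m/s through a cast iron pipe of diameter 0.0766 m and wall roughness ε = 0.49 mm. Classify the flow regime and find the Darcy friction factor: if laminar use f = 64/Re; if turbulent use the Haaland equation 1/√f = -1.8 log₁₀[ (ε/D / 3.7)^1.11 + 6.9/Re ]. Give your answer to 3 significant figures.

Re = ρVD/μ = 1030·0.82·0.0766/0.00113 = 5.725e+04.
Re > 4000 → turbulent. ε/D = 0.00049/0.0766 = 0.0064; Haaland: 1/√f = -1.8 log₁₀[0.000859 + 0.000121] = 5.416, so f = 0.03409.

f ≈ 0.0341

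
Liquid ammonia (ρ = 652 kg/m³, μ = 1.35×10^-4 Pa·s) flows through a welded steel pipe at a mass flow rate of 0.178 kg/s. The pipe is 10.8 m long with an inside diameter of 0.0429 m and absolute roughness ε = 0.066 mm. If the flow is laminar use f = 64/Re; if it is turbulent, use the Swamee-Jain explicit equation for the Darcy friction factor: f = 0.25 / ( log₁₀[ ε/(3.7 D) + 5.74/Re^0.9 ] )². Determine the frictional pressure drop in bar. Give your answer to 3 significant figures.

A = πD²/4 = π(0.0429)²/4 = 0.001445 m²; mean velocity V = ṁ/(ρA) = 0.178/(652 · 0.001445) = 0.1889 m/s.
Reynolds number Re = ρVD/μ = 652 · 0.1889 · 0.0429 / 0.000135 = 3.913e+04.
Re > 4000 → turbulent. Relative roughness ε/D = 6.6e-05/0.0429 = 0.00154. Swamee-Jain: f = 0.25/(log₁₀[0.00154/3.7 + 5.74/3.913e+04^0.9])² = 0.25/(log₁₀[0.000416 + 0.000422])² = 0.25/(-3.077)² = 0.02641.
Darcy-Weisbach: ΔP = f(L/D)(ρV²/2) = 0.02641·(10.8/0.0429)·(652·0.1889²/2) = 0.02641·251.7·11.63 = 77.32 Pa.
ΔP = 77.32 Pa = 7.73×10^-4 bar.

ΔP ≈ 7.73×10^-4 bar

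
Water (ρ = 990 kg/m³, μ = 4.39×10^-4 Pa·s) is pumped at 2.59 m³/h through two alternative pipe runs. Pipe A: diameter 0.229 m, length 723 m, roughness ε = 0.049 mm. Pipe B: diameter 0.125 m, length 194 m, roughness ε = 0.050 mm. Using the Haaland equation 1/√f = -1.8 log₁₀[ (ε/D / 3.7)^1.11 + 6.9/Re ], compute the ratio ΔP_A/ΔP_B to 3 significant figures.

Pipe A: V = Q/A = 0.0007194/0.04119 = 0.01747 m/s; Re = 9021; ε/D = 0.000214; Haaland → f = 0.03201; ΔP_A = f(L/D)(ρV²/2) = 15.26 Pa.
Pipe B: V = Q/A = 0.0007194/0.01227 = 0.05863 m/s; Re = 1.653e+04; ε/D = 0.0004; Haaland → f = 0.02767; ΔP_B = f(L/D)(ρV²/2) = 73.05 Pa.
ΔP_A/ΔP_B = 15.26/73.05 = 0.209.

ΔP_A/ΔP_B ≈ 0.209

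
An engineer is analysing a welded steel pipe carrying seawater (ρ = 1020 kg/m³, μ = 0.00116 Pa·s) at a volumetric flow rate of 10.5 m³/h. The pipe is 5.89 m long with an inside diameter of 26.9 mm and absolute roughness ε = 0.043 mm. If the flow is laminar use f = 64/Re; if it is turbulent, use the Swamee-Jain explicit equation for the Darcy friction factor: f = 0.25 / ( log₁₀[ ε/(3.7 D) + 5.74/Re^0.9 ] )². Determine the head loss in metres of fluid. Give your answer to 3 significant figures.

Q = 10.5 m³/h = 10.5/3600 = 0.002917 m³/s.
Cross-sectional area A = πD²/4 = π(0.0269)²/4 = 0.0005683 m²; mean velocity V = Q/A = 0.002917/0.0005683 = 5.132 m/s.
Reynolds number Re = ρVD/μ = 1020 · 5.132 · 0.0269 / 0.00116 = 1.214e+05.
Re > 4000 → turbulent. Relative roughness ε/D = 4.3e-05/0.0269 = 0.0016. Swamee-Jain: f = 0.25/(log₁₀[0.0016/3.7 + 5.74/1.214e+05^0.9])² = 0.25/(log₁₀[0.000432 + 0.000152])² = 0.25/(-3.233)² = 0.02391.
Darcy-Weisbach: ΔP = f(L/D)(ρV²/2) = 0.02391·(5.89/0.0269)·(1020·5.132²/2) = 0.02391·219·1.343e+04 = 7.034e+04 Pa.
Head loss h_f = ΔP/(ρg) = 7.034e+04/(1020·9.81) = 7.03 m.

h_f ≈ 7.03 m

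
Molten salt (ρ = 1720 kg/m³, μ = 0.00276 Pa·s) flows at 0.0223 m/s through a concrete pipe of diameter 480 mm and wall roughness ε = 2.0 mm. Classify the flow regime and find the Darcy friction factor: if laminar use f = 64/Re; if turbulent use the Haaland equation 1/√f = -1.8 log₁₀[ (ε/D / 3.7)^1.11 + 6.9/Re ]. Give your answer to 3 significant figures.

Re = ρVD/μ = 1720·0.0223·0.48/0.00276 = 6671.
Re > 4000 → turbulent. ε/D = 0.002/0.48 = 0.00417; Haaland: 1/√f = -1.8 log₁₀[0.000534 + 0.00103] = 5.048, so f = 0.03924.

f ≈ 0.0392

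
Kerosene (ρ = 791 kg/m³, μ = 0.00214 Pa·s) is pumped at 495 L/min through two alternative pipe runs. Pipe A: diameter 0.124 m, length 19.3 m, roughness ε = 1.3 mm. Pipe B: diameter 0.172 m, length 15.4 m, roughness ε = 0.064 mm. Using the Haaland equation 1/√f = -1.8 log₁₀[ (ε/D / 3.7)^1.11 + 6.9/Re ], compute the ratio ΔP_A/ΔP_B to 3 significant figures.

ΔP_A/ΔP_B ≈ 10.1

Pipe A: V = Q/A = 0.00825/0.01208 = 0.6832 m/s; Re = 3.131e+04; ε/D = 0.0105; Haaland → f = 0.04029; ΔP_A = f(L/D)(ρV²/2) = 1157 Pa.
Pipe B: V = Q/A = 0.00825/0.02324 = 0.3551 m/s; Re = 2.257e+04; ε/D = 0.000372; Haaland → f = 0.0257; ΔP_B = f(L/D)(ρV²/2) = 114.7 Pa.
ΔP_A/ΔP_B = 1157/114.7 = 10.1.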